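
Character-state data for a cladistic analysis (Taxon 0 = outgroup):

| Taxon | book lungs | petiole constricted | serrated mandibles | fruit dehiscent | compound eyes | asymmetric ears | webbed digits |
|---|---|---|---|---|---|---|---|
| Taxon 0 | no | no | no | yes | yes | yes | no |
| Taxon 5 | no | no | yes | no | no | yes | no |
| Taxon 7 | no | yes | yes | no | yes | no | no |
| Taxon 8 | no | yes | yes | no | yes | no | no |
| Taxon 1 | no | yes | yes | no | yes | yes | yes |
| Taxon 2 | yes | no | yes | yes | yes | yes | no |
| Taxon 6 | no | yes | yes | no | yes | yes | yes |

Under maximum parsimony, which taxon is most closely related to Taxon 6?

Taxon 1

Character polarity is set by the outgroup: the derived state is whichever differs from the outgroup's state, so for fruit dehiscent, compound eyes, asymmetric ears the derived state is 'no', and for the remaining characters it is 'yes'.
book lungs (derived state 'yes') is unique to Taxon 2 (autapomorphy; uninformative for grouping).
petiole constricted: derived state 'yes' in Taxon 1, Taxon 6, Taxon 7, and Taxon 8 only — synapomorphy for {Taxon 1, Taxon 6, Taxon 7, Taxon 8}.
All ingroup taxa share the derived state 'yes' for serrated mandibles; it defines the ingroup but does not resolve relationships within it.
fruit dehiscent: derived state 'no' in Taxon 1, Taxon 5, Taxon 6, Taxon 7, and Taxon 8 only — synapomorphy for {Taxon 1, Taxon 5, Taxon 6, Taxon 7, Taxon 8}.
compound eyes (derived state 'no') is unique to Taxon 5 (autapomorphy; uninformative for grouping).
asymmetric ears: derived state 'no' in Taxon 7 and Taxon 8 only — synapomorphy for {Taxon 7, Taxon 8}.
webbed digits: derived state 'yes' in Taxon 1 and Taxon 6 only — synapomorphy for {Taxon 1, Taxon 6}.
Most parsimonious ingroup topology: ((Taxon 5,((Taxon 7,Taxon 8),(Taxon 1,Taxon 6))),Taxon 2).
Taxon 6 and Taxon 1 form a cherry on this tree, so they are sister taxa.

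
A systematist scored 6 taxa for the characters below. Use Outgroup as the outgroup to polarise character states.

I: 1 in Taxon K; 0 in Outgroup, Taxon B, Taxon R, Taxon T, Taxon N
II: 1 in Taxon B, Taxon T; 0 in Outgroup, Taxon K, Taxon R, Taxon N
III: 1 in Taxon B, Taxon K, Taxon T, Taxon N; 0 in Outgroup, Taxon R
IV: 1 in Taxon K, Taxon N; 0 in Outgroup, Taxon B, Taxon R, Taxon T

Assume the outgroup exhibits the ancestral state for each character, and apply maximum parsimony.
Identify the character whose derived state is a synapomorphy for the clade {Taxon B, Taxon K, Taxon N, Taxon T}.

III

The outgroup has state '0' for every character, so '1' is the derived state throughout.
I: derived state '1' in Taxon K only — an autapomorphy, so it tells us nothing about relationships among taxa.
II: derived state '1' in Taxon B and Taxon T only — synapomorphy for {Taxon B, Taxon T}.
III: derived state '1' in Taxon B, Taxon K, Taxon N, and Taxon T only — synapomorphy for {Taxon B, Taxon K, Taxon N, Taxon T}.
IV (derived state '1') is shared by Taxon K and Taxon N — a synapomorphy uniting that clade.
Most parsimonious ingroup topology: (((Taxon B,Taxon T),(Taxon K,Taxon N)),Taxon R).
The clade {Taxon B, Taxon K, Taxon N, Taxon T} is supported by III: its derived state '1' occurs in exactly those taxa and in no other taxon (including the outgroup).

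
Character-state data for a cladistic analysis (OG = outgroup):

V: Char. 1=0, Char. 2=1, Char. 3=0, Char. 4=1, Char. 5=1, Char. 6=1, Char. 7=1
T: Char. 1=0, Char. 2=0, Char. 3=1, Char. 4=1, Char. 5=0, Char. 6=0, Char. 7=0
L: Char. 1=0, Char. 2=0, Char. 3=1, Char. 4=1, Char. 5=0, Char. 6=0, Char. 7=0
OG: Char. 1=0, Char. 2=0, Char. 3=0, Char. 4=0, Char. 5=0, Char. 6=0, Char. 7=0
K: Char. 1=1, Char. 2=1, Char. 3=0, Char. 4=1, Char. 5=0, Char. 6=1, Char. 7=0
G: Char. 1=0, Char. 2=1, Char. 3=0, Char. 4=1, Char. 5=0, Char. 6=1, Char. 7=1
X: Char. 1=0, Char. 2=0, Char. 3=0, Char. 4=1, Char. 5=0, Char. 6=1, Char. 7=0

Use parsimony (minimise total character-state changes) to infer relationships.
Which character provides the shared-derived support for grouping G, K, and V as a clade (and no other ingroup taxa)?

The outgroup has state '0' for every character, so '1' is the derived state throughout.
Char. 1: derived state '1' in K only — an autapomorphy, so it tells us nothing about relationships among taxa.
Only G, K, and V show the derived state '1' for Char. 2, supporting them as a clade.
Char. 3 (derived state '1') is shared by L and T — a synapomorphy uniting that clade.
Char. 4 (derived state '1') is shared by all ingroup taxa — unites the whole ingroup.
Char. 5 (derived state '1') is unique to V (autapomorphy; uninformative for grouping).
Char. 6 (derived state '1') is shared by G, K, V, and X — a synapomorphy uniting that clade.
Char. 7: derived state '1' in G and V only — synapomorphy for {G, V}.
Most parsimonious ingroup topology: ((L,T),(((G,V),K),X)).
The clade {G, K, V} is supported by Char. 2: its derived state '1' occurs in exactly those taxa and in no other taxon (including the outgroup).

Char. 2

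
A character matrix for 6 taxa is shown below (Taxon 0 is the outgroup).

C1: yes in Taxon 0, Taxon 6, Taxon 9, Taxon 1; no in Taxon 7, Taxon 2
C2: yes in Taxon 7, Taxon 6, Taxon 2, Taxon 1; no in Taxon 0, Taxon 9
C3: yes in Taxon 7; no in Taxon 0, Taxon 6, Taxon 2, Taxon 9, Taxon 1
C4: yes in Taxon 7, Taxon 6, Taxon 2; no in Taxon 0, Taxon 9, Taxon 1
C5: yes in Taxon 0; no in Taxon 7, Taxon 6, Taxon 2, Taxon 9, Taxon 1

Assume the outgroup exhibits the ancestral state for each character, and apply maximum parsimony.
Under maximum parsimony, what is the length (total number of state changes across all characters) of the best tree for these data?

5

Character polarity is set by the outgroup: the derived state is whichever differs from the outgroup's state, so for C1, C5 the derived state is 'no', and for the remaining characters it is 'yes'.
C1: derived state 'no' in Taxon 2 and Taxon 7 only — synapomorphy for {Taxon 2, Taxon 7}.
C2: derived state 'yes' in Taxon 1, Taxon 2, Taxon 6, and Taxon 7 only — synapomorphy for {Taxon 1, Taxon 2, Taxon 6, Taxon 7}.
C3: derived state 'yes' in Taxon 7 only — an autapomorphy, so it tells us nothing about relationships among taxa.
C4: derived state 'yes' in Taxon 2, Taxon 6, and Taxon 7 only — synapomorphy for {Taxon 2, Taxon 6, Taxon 7}.
All ingroup taxa share the derived state 'no' for C5; it defines the ingroup but does not resolve relationships within it.
Most parsimonious ingroup topology: ((((Taxon 7,Taxon 2),Taxon 6),Taxon 1),Taxon 9).
Changes per character on this tree: C1: 1; C2: 1; C3: 1; C4: 1; C5: 1.
Total = 5.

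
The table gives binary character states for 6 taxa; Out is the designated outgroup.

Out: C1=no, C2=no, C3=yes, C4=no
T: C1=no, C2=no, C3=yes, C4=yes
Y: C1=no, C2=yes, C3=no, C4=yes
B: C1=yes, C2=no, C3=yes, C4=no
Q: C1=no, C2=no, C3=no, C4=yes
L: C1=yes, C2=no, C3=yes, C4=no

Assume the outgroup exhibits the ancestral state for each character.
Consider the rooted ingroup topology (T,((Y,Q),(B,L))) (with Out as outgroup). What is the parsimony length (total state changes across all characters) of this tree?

Map each character onto (T,((Y,Q),(B,L))) (rooted by Out) and count the minimum state changes it requires (Fitch parsimony):
C1: 1; C2: 1; C3: 1; C4: 2.
Total tree length = 5.

5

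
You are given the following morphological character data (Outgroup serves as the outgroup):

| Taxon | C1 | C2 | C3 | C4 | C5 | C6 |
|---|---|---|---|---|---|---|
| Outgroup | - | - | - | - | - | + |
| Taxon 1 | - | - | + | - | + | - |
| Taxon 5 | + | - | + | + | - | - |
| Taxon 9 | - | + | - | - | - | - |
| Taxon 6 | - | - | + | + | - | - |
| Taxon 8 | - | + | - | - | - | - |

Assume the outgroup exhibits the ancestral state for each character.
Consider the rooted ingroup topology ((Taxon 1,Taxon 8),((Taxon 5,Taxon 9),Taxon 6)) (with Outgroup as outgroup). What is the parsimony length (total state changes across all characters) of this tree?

10

Map each character onto ((Taxon 1,Taxon 8),((Taxon 5,Taxon 9),Taxon 6)) (rooted by Outgroup) and count the minimum state changes it requires (Fitch parsimony):
C1: 1; C2: 2; C3: 3; C4: 2; C5: 1; C6: 1.
Total tree length = 10.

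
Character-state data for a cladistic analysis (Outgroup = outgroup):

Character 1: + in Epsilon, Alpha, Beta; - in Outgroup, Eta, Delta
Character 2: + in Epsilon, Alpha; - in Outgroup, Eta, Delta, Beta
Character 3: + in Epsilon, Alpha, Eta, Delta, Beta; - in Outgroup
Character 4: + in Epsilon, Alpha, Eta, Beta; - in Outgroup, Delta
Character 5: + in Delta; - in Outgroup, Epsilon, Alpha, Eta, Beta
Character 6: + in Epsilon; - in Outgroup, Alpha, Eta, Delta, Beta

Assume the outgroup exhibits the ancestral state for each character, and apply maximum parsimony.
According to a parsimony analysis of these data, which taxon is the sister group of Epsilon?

The outgroup has state '-' for every character, so '+' is the derived state throughout.
Character 1: derived state '+' in Alpha, Beta, and Epsilon only — synapomorphy for {Alpha, Beta, Epsilon}.
Only Alpha and Epsilon show the derived state '+' for Character 2, supporting them as a clade.
Character 3 (derived state '+') is shared by all ingroup taxa — unites the whole ingroup.
Only Alpha, Beta, Epsilon, and Eta show the derived state '+' for Character 4, supporting them as a clade.
Character 5: derived state '+' in Delta only — an autapomorphy, so it tells us nothing about relationships among taxa.
Character 6: derived state '+' in Epsilon only — an autapomorphy, so it tells us nothing about relationships among taxa.
Most parsimonious ingroup topology: ((((Epsilon,Alpha),Beta),Eta),Delta).
Epsilon and Alpha form a cherry on this tree, so they are sister taxa.

Alpha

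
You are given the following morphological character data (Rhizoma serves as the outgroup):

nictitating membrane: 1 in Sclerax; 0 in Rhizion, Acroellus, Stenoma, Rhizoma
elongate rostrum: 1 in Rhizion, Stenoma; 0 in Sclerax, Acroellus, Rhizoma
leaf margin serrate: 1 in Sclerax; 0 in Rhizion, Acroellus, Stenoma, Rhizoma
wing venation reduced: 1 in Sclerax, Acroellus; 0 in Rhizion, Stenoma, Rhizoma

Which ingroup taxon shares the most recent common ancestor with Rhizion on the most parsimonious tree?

The outgroup has state '0' for every character, so '1' is the derived state throughout.
nictitating membrane: derived state '1' in Sclerax only — an autapomorphy, so it tells us nothing about relationships among taxa.
Only Rhizion and Stenoma show the derived state '1' for elongate rostrum, supporting them as a clade.
leaf margin serrate: derived state '1' in Sclerax only — an autapomorphy, so it tells us nothing about relationships among taxa.
wing venation reduced (derived state '1') is shared by Acroellus and Sclerax — a synapomorphy uniting that clade.
Most parsimonious ingroup topology: ((Stenoma,Rhizion),(Acroellus,Sclerax)).
Rhizion and Stenoma form a cherry on this tree, so they are sister taxa.

Stenoma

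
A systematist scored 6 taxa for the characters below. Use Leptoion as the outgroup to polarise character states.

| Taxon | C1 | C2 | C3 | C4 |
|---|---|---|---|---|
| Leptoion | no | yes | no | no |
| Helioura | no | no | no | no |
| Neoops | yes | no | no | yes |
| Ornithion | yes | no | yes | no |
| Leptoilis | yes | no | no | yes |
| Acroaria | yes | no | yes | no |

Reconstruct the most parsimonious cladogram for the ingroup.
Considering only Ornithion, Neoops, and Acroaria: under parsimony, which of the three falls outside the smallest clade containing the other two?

Neoops

Character polarity is set by the outgroup: the derived state is whichever differs from the outgroup's state, so for C2 the derived state is 'no', and for the remaining characters it is 'yes'.
C1 (derived state 'yes') is shared by Acroaria, Leptoilis, Neoops, and Ornithion — a synapomorphy uniting that clade.
C2 (derived state 'no') is shared by all ingroup taxa — unites the whole ingroup.
Only Acroaria and Ornithion show the derived state 'yes' for C3, supporting them as a clade.
Only Leptoilis and Neoops show the derived state 'yes' for C4, supporting them as a clade.
Most parsimonious ingroup topology: (Helioura,((Neoops,Leptoilis),(Ornithion,Acroaria))).
Acroaria and Ornithion share a more recent common ancestor with each other than either does with Neoops, so Neoops is the least closely related of the three.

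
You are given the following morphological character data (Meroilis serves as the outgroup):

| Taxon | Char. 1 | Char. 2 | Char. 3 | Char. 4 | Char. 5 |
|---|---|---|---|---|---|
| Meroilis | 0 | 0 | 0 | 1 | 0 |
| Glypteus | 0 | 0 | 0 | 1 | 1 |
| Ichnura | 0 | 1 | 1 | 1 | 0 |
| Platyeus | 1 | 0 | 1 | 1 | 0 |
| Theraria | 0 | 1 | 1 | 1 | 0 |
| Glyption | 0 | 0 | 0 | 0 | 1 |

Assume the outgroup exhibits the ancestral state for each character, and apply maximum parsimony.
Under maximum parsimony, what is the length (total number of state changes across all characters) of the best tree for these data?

5

Character polarity is set by the outgroup: the derived state is whichever differs from the outgroup's state, so for Char. 4 the derived state is '0', and for the remaining characters it is '1'.
Char. 1 (derived state '1') is unique to Platyeus (autapomorphy; uninformative for grouping).
Only Ichnura and Theraria show the derived state '1' for Char. 2, supporting them as a clade.
Only Ichnura, Platyeus, and Theraria show the derived state '1' for Char. 3, supporting them as a clade.
Char. 4: derived state '0' in Glyption only — an autapomorphy, so it tells us nothing about relationships among taxa.
Char. 5 (derived state '1') is shared by Glypteus and Glyption — a synapomorphy uniting that clade.
Most parsimonious ingroup topology: ((Glypteus,Glyption),((Ichnura,Theraria),Platyeus)).
Changes per character on this tree: Char. 1: 1; Char. 2: 1; Char. 3: 1; Char. 4: 1; Char. 5: 1.
Total = 5.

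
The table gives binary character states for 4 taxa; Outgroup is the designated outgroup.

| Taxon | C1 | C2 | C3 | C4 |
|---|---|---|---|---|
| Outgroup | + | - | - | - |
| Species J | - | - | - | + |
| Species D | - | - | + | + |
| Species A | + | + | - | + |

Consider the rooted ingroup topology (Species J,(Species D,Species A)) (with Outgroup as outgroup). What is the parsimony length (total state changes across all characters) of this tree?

5

Map each character onto (Species J,(Species D,Species A)) (rooted by Outgroup) and count the minimum state changes it requires (Fitch parsimony):
C1: 2; C2: 1; C3: 1; C4: 1.
Total tree length = 5.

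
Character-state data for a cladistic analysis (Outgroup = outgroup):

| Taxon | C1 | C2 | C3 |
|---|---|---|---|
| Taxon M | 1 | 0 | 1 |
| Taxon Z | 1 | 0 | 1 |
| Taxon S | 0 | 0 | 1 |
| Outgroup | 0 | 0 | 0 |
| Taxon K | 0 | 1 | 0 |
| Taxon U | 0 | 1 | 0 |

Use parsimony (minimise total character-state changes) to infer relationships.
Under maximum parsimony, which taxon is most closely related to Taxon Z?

The outgroup has state '0' for every character, so '1' is the derived state throughout.
C1 (derived state '1') is shared by Taxon M and Taxon Z — a synapomorphy uniting that clade.
Only Taxon K and Taxon U show the derived state '1' for C2, supporting them as a clade.
C3: derived state '1' in Taxon M, Taxon S, and Taxon Z only — synapomorphy for {Taxon M, Taxon S, Taxon Z}.
Most parsimonious ingroup topology: (((Taxon M,Taxon Z),Taxon S),(Taxon K,Taxon U)).
Taxon Z and Taxon M form a cherry on this tree, so they are sister taxa.

Taxon M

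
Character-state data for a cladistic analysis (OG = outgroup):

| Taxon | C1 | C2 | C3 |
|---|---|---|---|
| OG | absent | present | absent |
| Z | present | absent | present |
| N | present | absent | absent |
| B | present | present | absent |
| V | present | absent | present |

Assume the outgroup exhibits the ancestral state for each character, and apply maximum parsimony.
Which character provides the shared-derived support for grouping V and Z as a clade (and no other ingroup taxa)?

C3

Character polarity is set by the outgroup: the derived state is whichever differs from the outgroup's state, so for C2 the derived state is 'absent', and for the remaining characters it is 'present'.
C1 (derived state 'present') is shared by all ingroup taxa — unites the whole ingroup.
C2 (derived state 'absent') is shared by N, V, and Z — a synapomorphy uniting that clade.
Only V and Z show the derived state 'present' for C3, supporting them as a clade.
Most parsimonious ingroup topology: (((Z,V),N),B).
The clade {V, Z} is supported by C3: its derived state 'present' occurs in exactly those taxa and in no other taxon (including the outgroup).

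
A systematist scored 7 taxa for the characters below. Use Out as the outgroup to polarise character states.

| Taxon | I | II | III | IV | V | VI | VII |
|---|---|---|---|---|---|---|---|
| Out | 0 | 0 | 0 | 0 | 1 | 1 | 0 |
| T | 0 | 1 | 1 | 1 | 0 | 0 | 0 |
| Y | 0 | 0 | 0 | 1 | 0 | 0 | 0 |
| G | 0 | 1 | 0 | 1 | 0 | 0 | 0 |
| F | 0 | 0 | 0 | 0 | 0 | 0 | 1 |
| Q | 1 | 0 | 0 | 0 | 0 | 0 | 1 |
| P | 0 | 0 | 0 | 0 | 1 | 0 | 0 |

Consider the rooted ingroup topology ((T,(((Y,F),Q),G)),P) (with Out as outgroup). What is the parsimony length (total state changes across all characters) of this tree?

Map each character onto ((T,(((Y,F),Q),G)),P) (rooted by Out) and count the minimum state changes it requires (Fitch parsimony):
I: 1; II: 2; III: 1; IV: 3; V: 1; VI: 1; VII: 2.
Total tree length = 11.

11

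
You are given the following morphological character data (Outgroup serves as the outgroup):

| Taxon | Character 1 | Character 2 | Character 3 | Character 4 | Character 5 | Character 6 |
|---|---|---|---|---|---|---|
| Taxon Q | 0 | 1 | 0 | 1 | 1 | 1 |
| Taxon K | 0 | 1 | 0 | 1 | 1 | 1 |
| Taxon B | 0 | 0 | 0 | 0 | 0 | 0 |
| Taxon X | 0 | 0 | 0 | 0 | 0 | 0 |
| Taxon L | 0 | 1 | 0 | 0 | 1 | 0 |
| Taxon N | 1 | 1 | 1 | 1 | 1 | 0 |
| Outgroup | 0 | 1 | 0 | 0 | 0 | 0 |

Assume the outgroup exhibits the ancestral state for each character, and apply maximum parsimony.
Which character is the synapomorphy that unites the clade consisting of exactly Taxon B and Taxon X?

Character polarity is set by the outgroup: the derived state is whichever differs from the outgroup's state, so for Character 2 the derived state is '0', and for the remaining characters it is '1'.
Character 1: derived state '1' in Taxon N only — an autapomorphy, so it tells us nothing about relationships among taxa.
Only Taxon B and Taxon X show the derived state '0' for Character 2, supporting them as a clade.
Character 3: derived state '1' in Taxon N only — an autapomorphy, so it tells us nothing about relationships among taxa.
Character 4 (derived state '1') is shared by Taxon K, Taxon N, and Taxon Q — a synapomorphy uniting that clade.
Character 5: derived state '1' in Taxon K, Taxon L, Taxon N, and Taxon Q only — synapomorphy for {Taxon K, Taxon L, Taxon N, Taxon Q}.
Character 6 (derived state '1') is shared by Taxon K and Taxon Q — a synapomorphy uniting that clade.
Most parsimonious ingroup topology: ((((Taxon K,Taxon Q),Taxon N),Taxon L),(Taxon X,Taxon B)).
The clade {Taxon B, Taxon X} is supported by Character 2: its derived state '0' occurs in exactly those taxa and in no other taxon (including the outgroup).

Character 2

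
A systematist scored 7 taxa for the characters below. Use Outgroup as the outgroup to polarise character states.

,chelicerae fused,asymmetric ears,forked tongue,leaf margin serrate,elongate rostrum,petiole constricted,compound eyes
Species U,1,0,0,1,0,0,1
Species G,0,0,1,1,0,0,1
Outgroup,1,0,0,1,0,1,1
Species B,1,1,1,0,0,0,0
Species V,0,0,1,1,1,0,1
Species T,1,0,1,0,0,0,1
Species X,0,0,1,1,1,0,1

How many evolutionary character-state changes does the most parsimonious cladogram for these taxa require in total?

7

Character polarity is set by the outgroup: the derived state is whichever differs from the outgroup's state, so for chelicerae fused, leaf margin serrate, petiole constricted, compound eyes the derived state is '0', and for the remaining characters it is '1'.
chelicerae fused (derived state '0') is shared by Species G, Species V, and Species X — a synapomorphy uniting that clade.
asymmetric ears (derived state '1') is unique to Species B (autapomorphy; uninformative for grouping).
forked tongue (derived state '1') is shared by Species B, Species G, Species T, Species V, and Species X — a synapomorphy uniting that clade.
Only Species B and Species T show the derived state '0' for leaf margin serrate, supporting them as a clade.
Only Species V and Species X show the derived state '1' for elongate rostrum, supporting them as a clade.
petiole constricted (derived state '0') is shared by all ingroup taxa — unites the whole ingroup.
compound eyes (derived state '0') is unique to Species B (autapomorphy; uninformative for grouping).
Most parsimonious ingroup topology: (Species U,((Species B,Species T),((Species V,Species X),Species G))).
Changes per character on this tree: chelicerae fused: 1; asymmetric ears: 1; forked tongue: 1; leaf margin serrate: 1; elongate rostrum: 1; petiole constricted: 1; compound eyes: 1.
Total = 7.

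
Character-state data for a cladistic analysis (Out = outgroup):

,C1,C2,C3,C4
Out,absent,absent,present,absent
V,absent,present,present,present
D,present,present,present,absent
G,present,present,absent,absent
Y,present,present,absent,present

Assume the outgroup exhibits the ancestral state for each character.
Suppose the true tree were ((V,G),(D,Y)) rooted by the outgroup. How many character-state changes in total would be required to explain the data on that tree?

7

Map each character onto ((V,G),(D,Y)) (rooted by Out) and count the minimum state changes it requires (Fitch parsimony):
C1: 2; C2: 1; C3: 2; C4: 2.
Total tree length = 7.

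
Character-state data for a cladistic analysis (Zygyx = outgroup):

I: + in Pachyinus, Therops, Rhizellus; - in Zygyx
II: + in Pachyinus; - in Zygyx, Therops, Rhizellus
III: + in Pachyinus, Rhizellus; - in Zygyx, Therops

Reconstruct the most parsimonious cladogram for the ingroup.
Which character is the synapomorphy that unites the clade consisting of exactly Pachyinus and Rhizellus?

The outgroup has state '-' for every character, so '+' is the derived state throughout.
All ingroup taxa share the derived state '+' for I; it defines the ingroup but does not resolve relationships within it.
II: derived state '+' in Pachyinus only — an autapomorphy, so it tells us nothing about relationships among taxa.
III (derived state '+') is shared by Pachyinus and Rhizellus — a synapomorphy uniting that clade.
Most parsimonious ingroup topology: ((Pachyinus,Rhizellus),Therops).
The clade {Pachyinus, Rhizellus} is supported by III: its derived state '+' occurs in exactly those taxa and in no other taxon (including the outgroup).

III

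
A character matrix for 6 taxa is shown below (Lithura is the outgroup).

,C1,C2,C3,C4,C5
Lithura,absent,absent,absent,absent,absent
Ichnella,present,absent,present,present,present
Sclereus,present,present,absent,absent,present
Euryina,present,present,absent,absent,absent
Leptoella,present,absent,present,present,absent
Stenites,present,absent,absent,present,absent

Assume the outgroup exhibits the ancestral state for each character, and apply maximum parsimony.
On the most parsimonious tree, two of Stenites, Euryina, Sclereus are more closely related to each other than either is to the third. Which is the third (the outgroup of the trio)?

Stenites

The outgroup has state 'absent' for every character, so 'present' is the derived state throughout.
All ingroup taxa share the derived state 'present' for C1; it defines the ingroup but does not resolve relationships within it.
C2 (derived state 'present') is shared by Euryina and Sclereus — a synapomorphy uniting that clade.
C3: derived state 'present' in Ichnella and Leptoella only — synapomorphy for {Ichnella, Leptoella}.
C4 (derived state 'present') is shared by Ichnella, Leptoella, and Stenites — a synapomorphy uniting that clade.
C5 groups Ichnella and Sclereus, which is incompatible with the clades supported by the remaining characters; treating it as convergent (homoplasy) costs fewer steps than any alternative tree.
Most parsimonious ingroup topology: (((Ichnella,Leptoella),Stenites),(Sclereus,Euryina)).
Euryina and Sclereus share a more recent common ancestor with each other than either does with Stenites, so Stenites is the least closely related of the three.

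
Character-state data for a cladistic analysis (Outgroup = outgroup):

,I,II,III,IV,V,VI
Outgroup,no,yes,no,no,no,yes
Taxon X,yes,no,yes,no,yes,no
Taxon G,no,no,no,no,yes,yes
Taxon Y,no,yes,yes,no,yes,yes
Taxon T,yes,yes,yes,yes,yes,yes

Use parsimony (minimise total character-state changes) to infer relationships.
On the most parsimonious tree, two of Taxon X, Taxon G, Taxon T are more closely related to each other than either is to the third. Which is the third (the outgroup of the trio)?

Character polarity is set by the outgroup: the derived state is whichever differs from the outgroup's state, so for II, VI the derived state is 'no', and for the remaining characters it is 'yes'.
I: derived state 'yes' in Taxon T and Taxon X only — synapomorphy for {Taxon T, Taxon X}.
II groups Taxon G and Taxon X, which is incompatible with the clades supported by the remaining characters; treating it as convergent (homoplasy) costs fewer steps than any alternative tree.
III (derived state 'yes') is shared by Taxon T, Taxon X, and Taxon Y — a synapomorphy uniting that clade.
IV: derived state 'yes' in Taxon T only — an autapomorphy, so it tells us nothing about relationships among taxa.
V (derived state 'yes') is shared by all ingroup taxa — unites the whole ingroup.
VI: derived state 'no' in Taxon X only — an autapomorphy, so it tells us nothing about relationships among taxa.
Most parsimonious ingroup topology: (((Taxon X,Taxon T),Taxon Y),Taxon G).
Taxon X and Taxon T share a more recent common ancestor with each other than either does with Taxon G, so Taxon G is the least closely related of the three.

Taxon G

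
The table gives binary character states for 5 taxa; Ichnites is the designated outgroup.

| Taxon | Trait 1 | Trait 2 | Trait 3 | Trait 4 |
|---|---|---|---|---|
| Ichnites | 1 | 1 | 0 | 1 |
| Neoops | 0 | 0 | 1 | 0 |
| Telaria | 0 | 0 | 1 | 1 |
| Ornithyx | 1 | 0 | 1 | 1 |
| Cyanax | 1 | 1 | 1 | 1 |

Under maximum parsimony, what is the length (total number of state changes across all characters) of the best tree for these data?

4

Character polarity is set by the outgroup: the derived state is whichever differs from the outgroup's state, so for Trait 1, Trait 2, Trait 4 the derived state is '0', and for the remaining characters it is '1'.
Trait 1 (derived state '0') is shared by Neoops and Telaria — a synapomorphy uniting that clade.
Trait 2: derived state '0' in Neoops, Ornithyx, and Telaria only — synapomorphy for {Neoops, Ornithyx, Telaria}.
All ingroup taxa share the derived state '1' for Trait 3; it defines the ingroup but does not resolve relationships within it.
Trait 4: derived state '0' in Neoops only — an autapomorphy, so it tells us nothing about relationships among taxa.
Most parsimonious ingroup topology: (((Neoops,Telaria),Ornithyx),Cyanax).
Changes per character on this tree: Trait 1: 1; Trait 2: 1; Trait 3: 1; Trait 4: 1.
Total = 4.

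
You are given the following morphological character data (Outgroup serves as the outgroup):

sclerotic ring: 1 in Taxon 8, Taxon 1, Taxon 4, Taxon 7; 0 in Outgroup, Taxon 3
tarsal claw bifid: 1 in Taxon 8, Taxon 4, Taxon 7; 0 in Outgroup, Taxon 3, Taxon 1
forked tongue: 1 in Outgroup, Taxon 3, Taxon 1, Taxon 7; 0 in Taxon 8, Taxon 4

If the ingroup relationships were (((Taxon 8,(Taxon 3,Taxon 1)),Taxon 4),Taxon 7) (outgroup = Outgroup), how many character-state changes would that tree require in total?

6

Map each character onto (((Taxon 8,(Taxon 3,Taxon 1)),Taxon 4),Taxon 7) (rooted by Outgroup) and count the minimum state changes it requires (Fitch parsimony):
sclerotic ring: 2; tarsal claw bifid: 2; forked tongue: 2.
Total tree length = 6.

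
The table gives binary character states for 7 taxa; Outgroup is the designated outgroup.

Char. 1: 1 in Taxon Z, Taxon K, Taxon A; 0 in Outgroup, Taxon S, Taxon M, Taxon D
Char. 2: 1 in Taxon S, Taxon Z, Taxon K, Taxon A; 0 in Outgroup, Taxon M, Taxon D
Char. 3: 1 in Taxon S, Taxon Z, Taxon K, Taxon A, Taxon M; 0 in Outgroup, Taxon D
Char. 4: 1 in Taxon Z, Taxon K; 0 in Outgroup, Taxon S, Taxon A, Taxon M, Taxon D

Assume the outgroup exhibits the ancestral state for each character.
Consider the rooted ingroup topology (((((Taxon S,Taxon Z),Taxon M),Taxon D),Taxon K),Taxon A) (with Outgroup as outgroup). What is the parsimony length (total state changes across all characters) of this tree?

Map each character onto (((((Taxon S,Taxon Z),Taxon M),Taxon D),Taxon K),Taxon A) (rooted by Outgroup) and count the minimum state changes it requires (Fitch parsimony):
Char. 1: 3; Char. 2: 3; Char. 3: 2; Char. 4: 2.
Total tree length = 10.

10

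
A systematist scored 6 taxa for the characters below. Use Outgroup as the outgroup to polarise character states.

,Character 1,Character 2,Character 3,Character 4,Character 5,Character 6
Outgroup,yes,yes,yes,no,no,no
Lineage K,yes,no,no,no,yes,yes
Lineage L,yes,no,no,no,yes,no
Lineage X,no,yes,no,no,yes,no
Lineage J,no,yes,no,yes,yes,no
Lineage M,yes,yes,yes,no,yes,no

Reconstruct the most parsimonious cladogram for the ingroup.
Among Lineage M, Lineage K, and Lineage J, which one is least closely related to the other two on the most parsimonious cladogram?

Lineage M

Character polarity is set by the outgroup: the derived state is whichever differs from the outgroup's state, so for Character 1, Character 2, Character 3 the derived state is 'no', and for the remaining characters it is 'yes'.
Only Lineage J and Lineage X show the derived state 'no' for Character 1, supporting them as a clade.
Character 2: derived state 'no' in Lineage K and Lineage L only — synapomorphy for {Lineage K, Lineage L}.
Only Lineage J, Lineage K, Lineage L, and Lineage X show the derived state 'no' for Character 3, supporting them as a clade.
Character 4: derived state 'yes' in Lineage J only — an autapomorphy, so it tells us nothing about relationships among taxa.
All ingroup taxa share the derived state 'yes' for Character 5; it defines the ingroup but does not resolve relationships within it.
Character 6 (derived state 'yes') is unique to Lineage K (autapomorphy; uninformative for grouping).
Most parsimonious ingroup topology: (((Lineage K,Lineage L),(Lineage X,Lineage J)),Lineage M).
Lineage K and Lineage J share a more recent common ancestor with each other than either does with Lineage M, so Lineage M is the least closely related of the three.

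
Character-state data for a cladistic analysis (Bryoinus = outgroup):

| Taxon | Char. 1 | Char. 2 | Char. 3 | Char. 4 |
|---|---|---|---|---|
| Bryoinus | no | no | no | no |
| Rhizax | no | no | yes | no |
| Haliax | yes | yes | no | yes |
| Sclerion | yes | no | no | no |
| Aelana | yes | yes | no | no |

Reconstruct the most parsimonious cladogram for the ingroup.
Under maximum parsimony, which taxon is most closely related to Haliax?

Aelana

The outgroup has state 'no' for every character, so 'yes' is the derived state throughout.
Char. 1: derived state 'yes' in Aelana, Haliax, and Sclerion only — synapomorphy for {Aelana, Haliax, Sclerion}.
Only Aelana and Haliax show the derived state 'yes' for Char. 2, supporting them as a clade.
Char. 3: derived state 'yes' in Rhizax only — an autapomorphy, so it tells us nothing about relationships among taxa.
Char. 4 (derived state 'yes') is unique to Haliax (autapomorphy; uninformative for grouping).
Most parsimonious ingroup topology: (Rhizax,((Haliax,Aelana),Sclerion)).
Haliax and Aelana form a cherry on this tree, so they are sister taxa.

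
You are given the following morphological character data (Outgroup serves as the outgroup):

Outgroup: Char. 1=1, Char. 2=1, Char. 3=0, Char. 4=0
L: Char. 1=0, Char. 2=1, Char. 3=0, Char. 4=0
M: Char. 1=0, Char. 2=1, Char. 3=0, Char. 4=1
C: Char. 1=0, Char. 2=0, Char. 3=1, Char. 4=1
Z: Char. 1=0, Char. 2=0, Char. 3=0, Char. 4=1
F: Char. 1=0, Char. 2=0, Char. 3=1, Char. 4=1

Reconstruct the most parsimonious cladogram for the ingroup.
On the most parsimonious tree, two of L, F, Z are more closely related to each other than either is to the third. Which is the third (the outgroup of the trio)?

Character polarity is set by the outgroup: the derived state is whichever differs from the outgroup's state, so for Char. 1, Char. 2 the derived state is '0', and for the remaining characters it is '1'.
Char. 1 (derived state '0') is shared by all ingroup taxa — unites the whole ingroup.
Char. 2: derived state '0' in C, F, and Z only — synapomorphy for {C, F, Z}.
Char. 3: derived state '1' in C and F only — synapomorphy for {C, F}.
Only C, F, M, and Z show the derived state '1' for Char. 4, supporting them as a clade.
Most parsimonious ingroup topology: (L,(M,((C,F),Z))).
Z and F share a more recent common ancestor with each other than either does with L, so L is the least closely related of the three.

L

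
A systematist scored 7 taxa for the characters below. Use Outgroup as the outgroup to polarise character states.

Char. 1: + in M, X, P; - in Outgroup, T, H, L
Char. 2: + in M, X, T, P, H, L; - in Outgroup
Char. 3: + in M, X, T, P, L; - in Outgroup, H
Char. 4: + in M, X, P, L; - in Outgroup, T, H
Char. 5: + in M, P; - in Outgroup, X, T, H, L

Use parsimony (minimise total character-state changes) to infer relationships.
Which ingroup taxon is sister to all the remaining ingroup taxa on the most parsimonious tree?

H

The outgroup has state '-' for every character, so '+' is the derived state throughout.
Char. 1: derived state '+' in M, P, and X only — synapomorphy for {M, P, X}.
All ingroup taxa share the derived state '+' for Char. 2; it defines the ingroup but does not resolve relationships within it.
Char. 3 (derived state '+') is shared by L, M, P, T, and X — a synapomorphy uniting that clade.
Char. 4: derived state '+' in L, M, P, and X only — synapomorphy for {L, M, P, X}.
Char. 5: derived state '+' in M and P only — synapomorphy for {M, P}.
Most parsimonious ingroup topology: (((((M,P),X),L),T),H).
H is sister to the clade containing all other ingroup taxa, so it is the earliest-diverging (most basal) ingroup lineage.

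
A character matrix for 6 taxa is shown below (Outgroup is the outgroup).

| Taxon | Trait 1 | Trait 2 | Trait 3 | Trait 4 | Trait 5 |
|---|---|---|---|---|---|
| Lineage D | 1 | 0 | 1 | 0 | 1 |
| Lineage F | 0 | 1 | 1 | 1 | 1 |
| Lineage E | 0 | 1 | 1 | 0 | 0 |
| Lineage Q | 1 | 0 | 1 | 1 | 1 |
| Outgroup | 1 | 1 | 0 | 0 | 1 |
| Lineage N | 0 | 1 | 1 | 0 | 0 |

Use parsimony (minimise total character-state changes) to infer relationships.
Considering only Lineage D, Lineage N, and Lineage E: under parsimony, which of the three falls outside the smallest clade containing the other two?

Character polarity is set by the outgroup: the derived state is whichever differs from the outgroup's state, so for Trait 1, Trait 2, Trait 5 the derived state is '0', and for the remaining characters it is '1'.
Only Lineage E, Lineage F, and Lineage N show the derived state '0' for Trait 1, supporting them as a clade.
Trait 2: derived state '0' in Lineage D and Lineage Q only — synapomorphy for {Lineage D, Lineage Q}.
Trait 3 (derived state '1') is shared by all ingroup taxa — unites the whole ingroup.
Trait 4 (state '1') occurs in Lineage F and Lineage Q but conflicts with the nesting implied by the other characters — most parsimoniously interpreted as homoplasy.
Trait 5: derived state '0' in Lineage E and Lineage N only — synapomorphy for {Lineage E, Lineage N}.
Most parsimonious ingroup topology: (((Lineage E,Lineage N),Lineage F),(Lineage D,Lineage Q)).
Lineage N and Lineage E share a more recent common ancestor with each other than either does with Lineage D, so Lineage D is the least closely related of the three.

Lineage D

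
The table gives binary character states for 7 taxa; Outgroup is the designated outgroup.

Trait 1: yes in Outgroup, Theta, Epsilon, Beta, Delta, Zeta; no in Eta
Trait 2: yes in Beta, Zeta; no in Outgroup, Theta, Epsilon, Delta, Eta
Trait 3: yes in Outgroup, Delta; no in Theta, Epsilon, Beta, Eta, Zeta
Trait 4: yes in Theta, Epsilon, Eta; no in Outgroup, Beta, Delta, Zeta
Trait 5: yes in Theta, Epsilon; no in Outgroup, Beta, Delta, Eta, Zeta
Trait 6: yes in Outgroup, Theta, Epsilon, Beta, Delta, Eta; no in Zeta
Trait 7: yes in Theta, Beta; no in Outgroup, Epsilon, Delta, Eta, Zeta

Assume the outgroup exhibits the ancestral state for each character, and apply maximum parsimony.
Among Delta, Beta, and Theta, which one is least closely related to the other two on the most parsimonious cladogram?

Character polarity is set by the outgroup: the derived state is whichever differs from the outgroup's state, so for Trait 1, Trait 3, Trait 6 the derived state is 'no', and for the remaining characters it is 'yes'.
Trait 1 (derived state 'no') is unique to Eta (autapomorphy; uninformative for grouping).
Only Beta and Zeta show the derived state 'yes' for Trait 2, supporting them as a clade.
Trait 3 (derived state 'no') is shared by Beta, Epsilon, Eta, Theta, and Zeta — a synapomorphy uniting that clade.
Trait 4 (derived state 'yes') is shared by Epsilon, Eta, and Theta — a synapomorphy uniting that clade.
Trait 5 (derived state 'yes') is shared by Epsilon and Theta — a synapomorphy uniting that clade.
Trait 6: derived state 'no' in Zeta only — an autapomorphy, so it tells us nothing about relationships among taxa.
Trait 7 (state 'yes') occurs in Beta and Theta but conflicts with the nesting implied by the other characters — most parsimoniously interpreted as homoplasy.
Most parsimonious ingroup topology: ((((Theta,Epsilon),Eta),(Beta,Zeta)),Delta).
Theta and Beta share a more recent common ancestor with each other than either does with Delta, so Delta is the least closely related of the three.

Delta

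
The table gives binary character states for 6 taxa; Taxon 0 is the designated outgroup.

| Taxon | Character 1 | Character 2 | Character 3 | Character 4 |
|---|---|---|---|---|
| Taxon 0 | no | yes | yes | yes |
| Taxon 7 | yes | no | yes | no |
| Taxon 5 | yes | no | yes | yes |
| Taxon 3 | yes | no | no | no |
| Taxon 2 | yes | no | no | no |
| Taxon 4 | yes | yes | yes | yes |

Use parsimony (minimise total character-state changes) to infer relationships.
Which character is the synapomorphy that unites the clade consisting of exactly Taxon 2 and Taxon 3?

Character polarity is set by the outgroup: the derived state is whichever differs from the outgroup's state, so for Character 2, Character 3, Character 4 the derived state is 'no', and for the remaining characters it is 'yes'.
Character 1 (derived state 'yes') is shared by all ingroup taxa — unites the whole ingroup.
Only Taxon 2, Taxon 3, Taxon 5, and Taxon 7 show the derived state 'no' for Character 2, supporting them as a clade.
Character 3 (derived state 'no') is shared by Taxon 2 and Taxon 3 — a synapomorphy uniting that clade.
Character 4: derived state 'no' in Taxon 2, Taxon 3, and Taxon 7 only — synapomorphy for {Taxon 2, Taxon 3, Taxon 7}.
Most parsimonious ingroup topology: (((Taxon 7,(Taxon 3,Taxon 2)),Taxon 5),Taxon 4).
The clade {Taxon 2, Taxon 3} is supported by Character 3: its derived state 'no' occurs in exactly those taxa and in no other taxon (including the outgroup).

Character 3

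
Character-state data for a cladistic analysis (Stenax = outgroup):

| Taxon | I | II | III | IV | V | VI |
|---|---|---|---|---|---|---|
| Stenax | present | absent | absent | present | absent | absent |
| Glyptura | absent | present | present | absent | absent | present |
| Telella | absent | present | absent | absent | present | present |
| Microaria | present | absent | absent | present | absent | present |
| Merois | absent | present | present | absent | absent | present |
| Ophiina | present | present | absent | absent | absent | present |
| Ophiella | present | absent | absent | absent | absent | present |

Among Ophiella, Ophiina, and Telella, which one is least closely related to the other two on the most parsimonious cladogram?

Character polarity is set by the outgroup: the derived state is whichever differs from the outgroup's state, so for I, IV the derived state is 'absent', and for the remaining characters it is 'present'.
Only Glyptura, Merois, and Telella show the derived state 'absent' for I, supporting them as a clade.
II: derived state 'present' in Glyptura, Merois, Ophiina, and Telella only — synapomorphy for {Glyptura, Merois, Ophiina, Telella}.
III (derived state 'present') is shared by Glyptura and Merois — a synapomorphy uniting that clade.
Only Glyptura, Merois, Ophiella, Ophiina, and Telella show the derived state 'absent' for IV, supporting them as a clade.
V: derived state 'present' in Telella only — an autapomorphy, so it tells us nothing about relationships among taxa.
All ingroup taxa share the derived state 'present' for VI; it defines the ingroup but does not resolve relationships within it.
Most parsimonious ingroup topology: (((((Glyptura,Merois),Telella),Ophiina),Ophiella),Microaria).
Telella and Ophiina share a more recent common ancestor with each other than either does with Ophiella, so Ophiella is the least closely related of the three.

Ophiella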